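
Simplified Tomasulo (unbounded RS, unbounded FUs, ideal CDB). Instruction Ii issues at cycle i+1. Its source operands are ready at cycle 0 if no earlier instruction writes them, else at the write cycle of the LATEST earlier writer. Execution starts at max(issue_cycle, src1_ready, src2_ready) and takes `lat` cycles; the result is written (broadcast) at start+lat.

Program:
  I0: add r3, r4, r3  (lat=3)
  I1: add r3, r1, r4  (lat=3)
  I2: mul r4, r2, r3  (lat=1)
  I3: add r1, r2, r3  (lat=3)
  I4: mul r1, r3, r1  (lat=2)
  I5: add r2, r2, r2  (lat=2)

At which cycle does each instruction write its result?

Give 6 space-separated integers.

I0 add r3: issue@1 deps=(None,None) exec_start@1 write@4
I1 add r3: issue@2 deps=(None,None) exec_start@2 write@5
I2 mul r4: issue@3 deps=(None,1) exec_start@5 write@6
I3 add r1: issue@4 deps=(None,1) exec_start@5 write@8
I4 mul r1: issue@5 deps=(1,3) exec_start@8 write@10
I5 add r2: issue@6 deps=(None,None) exec_start@6 write@8

Answer: 4 5 6 8 10 8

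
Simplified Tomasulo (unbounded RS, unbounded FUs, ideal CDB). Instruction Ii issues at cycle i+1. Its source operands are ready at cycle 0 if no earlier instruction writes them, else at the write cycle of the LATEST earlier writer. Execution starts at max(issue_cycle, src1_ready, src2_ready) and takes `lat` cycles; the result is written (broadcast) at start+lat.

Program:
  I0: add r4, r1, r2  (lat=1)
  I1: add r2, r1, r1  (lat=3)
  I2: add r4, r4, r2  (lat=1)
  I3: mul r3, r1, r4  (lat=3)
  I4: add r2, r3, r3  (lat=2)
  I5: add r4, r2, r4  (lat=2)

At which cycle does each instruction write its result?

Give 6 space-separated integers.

Answer: 2 5 6 9 11 13

Derivation:
I0 add r4: issue@1 deps=(None,None) exec_start@1 write@2
I1 add r2: issue@2 deps=(None,None) exec_start@2 write@5
I2 add r4: issue@3 deps=(0,1) exec_start@5 write@6
I3 mul r3: issue@4 deps=(None,2) exec_start@6 write@9
I4 add r2: issue@5 deps=(3,3) exec_start@9 write@11
I5 add r4: issue@6 deps=(4,2) exec_start@11 write@13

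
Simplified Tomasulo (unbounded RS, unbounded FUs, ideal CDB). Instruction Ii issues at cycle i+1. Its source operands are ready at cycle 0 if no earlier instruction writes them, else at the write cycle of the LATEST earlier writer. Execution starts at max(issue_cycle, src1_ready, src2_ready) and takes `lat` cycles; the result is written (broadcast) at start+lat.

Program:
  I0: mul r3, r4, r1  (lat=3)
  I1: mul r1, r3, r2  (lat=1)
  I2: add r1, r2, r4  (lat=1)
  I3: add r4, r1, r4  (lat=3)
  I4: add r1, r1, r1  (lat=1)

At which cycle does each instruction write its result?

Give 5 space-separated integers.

I0 mul r3: issue@1 deps=(None,None) exec_start@1 write@4
I1 mul r1: issue@2 deps=(0,None) exec_start@4 write@5
I2 add r1: issue@3 deps=(None,None) exec_start@3 write@4
I3 add r4: issue@4 deps=(2,None) exec_start@4 write@7
I4 add r1: issue@5 deps=(2,2) exec_start@5 write@6

Answer: 4 5 4 7 6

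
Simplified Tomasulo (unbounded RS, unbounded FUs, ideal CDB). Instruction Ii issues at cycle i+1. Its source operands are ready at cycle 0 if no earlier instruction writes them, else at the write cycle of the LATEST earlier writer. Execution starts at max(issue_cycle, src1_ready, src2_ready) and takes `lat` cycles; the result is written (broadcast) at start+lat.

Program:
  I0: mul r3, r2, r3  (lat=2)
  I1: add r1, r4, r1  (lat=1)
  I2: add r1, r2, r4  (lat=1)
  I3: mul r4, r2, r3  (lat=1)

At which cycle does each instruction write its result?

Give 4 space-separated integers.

Answer: 3 3 4 5

Derivation:
I0 mul r3: issue@1 deps=(None,None) exec_start@1 write@3
I1 add r1: issue@2 deps=(None,None) exec_start@2 write@3
I2 add r1: issue@3 deps=(None,None) exec_start@3 write@4
I3 mul r4: issue@4 deps=(None,0) exec_start@4 write@5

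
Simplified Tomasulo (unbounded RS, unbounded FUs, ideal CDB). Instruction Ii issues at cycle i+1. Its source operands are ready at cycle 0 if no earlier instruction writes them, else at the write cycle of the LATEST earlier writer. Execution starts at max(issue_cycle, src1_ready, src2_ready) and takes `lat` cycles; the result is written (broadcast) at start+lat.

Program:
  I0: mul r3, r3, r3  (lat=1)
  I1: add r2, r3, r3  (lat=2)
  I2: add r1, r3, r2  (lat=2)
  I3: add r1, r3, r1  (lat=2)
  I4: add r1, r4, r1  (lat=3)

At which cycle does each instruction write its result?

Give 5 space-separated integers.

Answer: 2 4 6 8 11

Derivation:
I0 mul r3: issue@1 deps=(None,None) exec_start@1 write@2
I1 add r2: issue@2 deps=(0,0) exec_start@2 write@4
I2 add r1: issue@3 deps=(0,1) exec_start@4 write@6
I3 add r1: issue@4 deps=(0,2) exec_start@6 write@8
I4 add r1: issue@5 deps=(None,3) exec_start@8 write@11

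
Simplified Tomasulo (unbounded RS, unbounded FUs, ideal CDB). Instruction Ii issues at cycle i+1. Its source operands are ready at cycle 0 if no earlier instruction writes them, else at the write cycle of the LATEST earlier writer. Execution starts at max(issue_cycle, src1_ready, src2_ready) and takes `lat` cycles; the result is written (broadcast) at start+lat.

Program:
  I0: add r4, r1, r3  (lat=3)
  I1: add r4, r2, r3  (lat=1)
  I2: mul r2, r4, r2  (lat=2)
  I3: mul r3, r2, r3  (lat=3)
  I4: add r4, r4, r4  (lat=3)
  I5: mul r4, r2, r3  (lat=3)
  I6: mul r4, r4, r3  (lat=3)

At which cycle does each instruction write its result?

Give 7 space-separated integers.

Answer: 4 3 5 8 8 11 14

Derivation:
I0 add r4: issue@1 deps=(None,None) exec_start@1 write@4
I1 add r4: issue@2 deps=(None,None) exec_start@2 write@3
I2 mul r2: issue@3 deps=(1,None) exec_start@3 write@5
I3 mul r3: issue@4 deps=(2,None) exec_start@5 write@8
I4 add r4: issue@5 deps=(1,1) exec_start@5 write@8
I5 mul r4: issue@6 deps=(2,3) exec_start@8 write@11
I6 mul r4: issue@7 deps=(5,3) exec_start@11 write@14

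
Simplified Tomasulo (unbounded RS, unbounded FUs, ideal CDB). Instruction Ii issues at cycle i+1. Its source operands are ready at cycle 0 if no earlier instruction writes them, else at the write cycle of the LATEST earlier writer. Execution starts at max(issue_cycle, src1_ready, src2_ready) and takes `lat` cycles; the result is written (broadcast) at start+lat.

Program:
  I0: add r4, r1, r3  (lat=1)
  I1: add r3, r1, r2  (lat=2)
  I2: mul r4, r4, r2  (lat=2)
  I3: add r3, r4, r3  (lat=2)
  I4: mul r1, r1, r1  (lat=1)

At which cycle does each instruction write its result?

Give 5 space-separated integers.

I0 add r4: issue@1 deps=(None,None) exec_start@1 write@2
I1 add r3: issue@2 deps=(None,None) exec_start@2 write@4
I2 mul r4: issue@3 deps=(0,None) exec_start@3 write@5
I3 add r3: issue@4 deps=(2,1) exec_start@5 write@7
I4 mul r1: issue@5 deps=(None,None) exec_start@5 write@6

Answer: 2 4 5 7 6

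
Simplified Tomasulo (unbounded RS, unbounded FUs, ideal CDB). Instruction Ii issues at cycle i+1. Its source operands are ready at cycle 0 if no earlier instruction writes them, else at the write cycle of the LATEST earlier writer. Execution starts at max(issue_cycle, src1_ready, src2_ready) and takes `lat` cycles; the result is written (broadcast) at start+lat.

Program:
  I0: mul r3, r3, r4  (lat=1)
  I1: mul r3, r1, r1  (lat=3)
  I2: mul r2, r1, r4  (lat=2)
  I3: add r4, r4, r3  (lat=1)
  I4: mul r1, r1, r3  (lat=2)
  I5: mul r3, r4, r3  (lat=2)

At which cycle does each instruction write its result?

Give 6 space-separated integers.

Answer: 2 5 5 6 7 8

Derivation:
I0 mul r3: issue@1 deps=(None,None) exec_start@1 write@2
I1 mul r3: issue@2 deps=(None,None) exec_start@2 write@5
I2 mul r2: issue@3 deps=(None,None) exec_start@3 write@5
I3 add r4: issue@4 deps=(None,1) exec_start@5 write@6
I4 mul r1: issue@5 deps=(None,1) exec_start@5 write@7
I5 mul r3: issue@6 deps=(3,1) exec_start@6 write@8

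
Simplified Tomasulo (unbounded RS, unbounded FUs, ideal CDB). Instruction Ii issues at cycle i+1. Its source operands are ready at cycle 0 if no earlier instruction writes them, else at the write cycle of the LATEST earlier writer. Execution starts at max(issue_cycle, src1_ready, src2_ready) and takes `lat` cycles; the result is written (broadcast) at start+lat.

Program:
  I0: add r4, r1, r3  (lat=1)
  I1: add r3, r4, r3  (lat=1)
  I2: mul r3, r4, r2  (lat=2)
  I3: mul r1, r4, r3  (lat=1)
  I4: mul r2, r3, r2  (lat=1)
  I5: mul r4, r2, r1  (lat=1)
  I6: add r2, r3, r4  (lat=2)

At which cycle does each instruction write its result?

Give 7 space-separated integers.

Answer: 2 3 5 6 6 7 9

Derivation:
I0 add r4: issue@1 deps=(None,None) exec_start@1 write@2
I1 add r3: issue@2 deps=(0,None) exec_start@2 write@3
I2 mul r3: issue@3 deps=(0,None) exec_start@3 write@5
I3 mul r1: issue@4 deps=(0,2) exec_start@5 write@6
I4 mul r2: issue@5 deps=(2,None) exec_start@5 write@6
I5 mul r4: issue@6 deps=(4,3) exec_start@6 write@7
I6 add r2: issue@7 deps=(2,5) exec_start@7 write@9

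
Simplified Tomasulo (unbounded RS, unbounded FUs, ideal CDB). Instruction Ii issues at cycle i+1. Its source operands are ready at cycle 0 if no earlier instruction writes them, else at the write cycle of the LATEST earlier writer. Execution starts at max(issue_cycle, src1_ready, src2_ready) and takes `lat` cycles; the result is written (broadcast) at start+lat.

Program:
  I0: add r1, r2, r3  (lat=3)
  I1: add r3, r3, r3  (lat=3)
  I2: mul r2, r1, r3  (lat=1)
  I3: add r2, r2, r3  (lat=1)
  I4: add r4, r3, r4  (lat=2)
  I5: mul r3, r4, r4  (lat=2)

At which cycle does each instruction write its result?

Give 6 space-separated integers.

I0 add r1: issue@1 deps=(None,None) exec_start@1 write@4
I1 add r3: issue@2 deps=(None,None) exec_start@2 write@5
I2 mul r2: issue@3 deps=(0,1) exec_start@5 write@6
I3 add r2: issue@4 deps=(2,1) exec_start@6 write@7
I4 add r4: issue@5 deps=(1,None) exec_start@5 write@7
I5 mul r3: issue@6 deps=(4,4) exec_start@7 write@9

Answer: 4 5 6 7 7 9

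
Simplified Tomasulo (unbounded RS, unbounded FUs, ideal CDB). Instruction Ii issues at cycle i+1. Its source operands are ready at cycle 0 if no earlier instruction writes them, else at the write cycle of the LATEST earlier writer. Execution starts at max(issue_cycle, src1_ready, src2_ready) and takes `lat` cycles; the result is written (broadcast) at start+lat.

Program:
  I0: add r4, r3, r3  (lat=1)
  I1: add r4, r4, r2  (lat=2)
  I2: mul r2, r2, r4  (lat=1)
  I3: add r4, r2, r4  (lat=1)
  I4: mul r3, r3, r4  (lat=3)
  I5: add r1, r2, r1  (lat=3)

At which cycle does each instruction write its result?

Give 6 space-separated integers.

Answer: 2 4 5 6 9 9

Derivation:
I0 add r4: issue@1 deps=(None,None) exec_start@1 write@2
I1 add r4: issue@2 deps=(0,None) exec_start@2 write@4
I2 mul r2: issue@3 deps=(None,1) exec_start@4 write@5
I3 add r4: issue@4 deps=(2,1) exec_start@5 write@6
I4 mul r3: issue@5 deps=(None,3) exec_start@6 write@9
I5 add r1: issue@6 deps=(2,None) exec_start@6 write@9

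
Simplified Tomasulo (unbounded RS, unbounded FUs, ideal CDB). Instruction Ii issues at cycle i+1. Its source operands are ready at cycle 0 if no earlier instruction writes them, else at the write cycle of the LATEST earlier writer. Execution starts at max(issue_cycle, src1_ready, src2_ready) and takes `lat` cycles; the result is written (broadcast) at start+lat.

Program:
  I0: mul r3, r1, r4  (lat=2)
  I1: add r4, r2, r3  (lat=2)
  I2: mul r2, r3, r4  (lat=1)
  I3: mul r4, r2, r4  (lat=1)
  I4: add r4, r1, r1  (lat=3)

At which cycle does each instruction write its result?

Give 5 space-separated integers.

I0 mul r3: issue@1 deps=(None,None) exec_start@1 write@3
I1 add r4: issue@2 deps=(None,0) exec_start@3 write@5
I2 mul r2: issue@3 deps=(0,1) exec_start@5 write@6
I3 mul r4: issue@4 deps=(2,1) exec_start@6 write@7
I4 add r4: issue@5 deps=(None,None) exec_start@5 write@8

Answer: 3 5 6 7 8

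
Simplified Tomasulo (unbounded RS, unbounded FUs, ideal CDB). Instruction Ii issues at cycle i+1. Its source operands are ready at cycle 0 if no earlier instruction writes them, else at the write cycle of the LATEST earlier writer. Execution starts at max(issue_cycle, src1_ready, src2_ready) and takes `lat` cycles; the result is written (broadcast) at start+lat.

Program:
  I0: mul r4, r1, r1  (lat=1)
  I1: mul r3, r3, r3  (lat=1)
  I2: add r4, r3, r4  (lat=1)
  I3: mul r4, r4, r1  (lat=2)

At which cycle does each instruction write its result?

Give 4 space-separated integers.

Answer: 2 3 4 6

Derivation:
I0 mul r4: issue@1 deps=(None,None) exec_start@1 write@2
I1 mul r3: issue@2 deps=(None,None) exec_start@2 write@3
I2 add r4: issue@3 deps=(1,0) exec_start@3 write@4
I3 mul r4: issue@4 deps=(2,None) exec_start@4 write@6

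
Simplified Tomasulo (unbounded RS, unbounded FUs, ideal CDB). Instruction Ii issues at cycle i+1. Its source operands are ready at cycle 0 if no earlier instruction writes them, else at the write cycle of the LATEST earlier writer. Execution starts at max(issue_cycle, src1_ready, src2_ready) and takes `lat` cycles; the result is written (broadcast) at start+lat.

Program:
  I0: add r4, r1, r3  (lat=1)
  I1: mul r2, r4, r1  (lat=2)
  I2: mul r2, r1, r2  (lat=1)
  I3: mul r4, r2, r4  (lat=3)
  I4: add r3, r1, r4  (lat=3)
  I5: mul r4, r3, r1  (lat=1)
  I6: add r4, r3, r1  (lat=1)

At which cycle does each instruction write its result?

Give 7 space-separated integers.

I0 add r4: issue@1 deps=(None,None) exec_start@1 write@2
I1 mul r2: issue@2 deps=(0,None) exec_start@2 write@4
I2 mul r2: issue@3 deps=(None,1) exec_start@4 write@5
I3 mul r4: issue@4 deps=(2,0) exec_start@5 write@8
I4 add r3: issue@5 deps=(None,3) exec_start@8 write@11
I5 mul r4: issue@6 deps=(4,None) exec_start@11 write@12
I6 add r4: issue@7 deps=(4,None) exec_start@11 write@12

Answer: 2 4 5 8 11 12 12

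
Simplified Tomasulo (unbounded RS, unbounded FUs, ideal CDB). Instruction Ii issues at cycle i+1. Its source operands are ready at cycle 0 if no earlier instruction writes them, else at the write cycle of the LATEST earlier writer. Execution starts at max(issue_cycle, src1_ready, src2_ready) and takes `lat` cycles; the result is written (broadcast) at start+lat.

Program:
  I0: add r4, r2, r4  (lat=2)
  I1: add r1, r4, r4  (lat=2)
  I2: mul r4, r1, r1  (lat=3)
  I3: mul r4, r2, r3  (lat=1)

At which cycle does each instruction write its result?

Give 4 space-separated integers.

Answer: 3 5 8 5

Derivation:
I0 add r4: issue@1 deps=(None,None) exec_start@1 write@3
I1 add r1: issue@2 deps=(0,0) exec_start@3 write@5
I2 mul r4: issue@3 deps=(1,1) exec_start@5 write@8
I3 mul r4: issue@4 deps=(None,None) exec_start@4 write@5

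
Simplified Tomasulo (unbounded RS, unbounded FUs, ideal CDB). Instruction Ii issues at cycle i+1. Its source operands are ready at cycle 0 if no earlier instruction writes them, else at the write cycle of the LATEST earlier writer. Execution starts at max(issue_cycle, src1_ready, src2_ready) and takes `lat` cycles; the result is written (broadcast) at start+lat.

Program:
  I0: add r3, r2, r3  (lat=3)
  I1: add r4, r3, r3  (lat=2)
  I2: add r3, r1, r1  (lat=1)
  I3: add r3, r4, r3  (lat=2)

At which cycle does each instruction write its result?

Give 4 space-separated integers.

I0 add r3: issue@1 deps=(None,None) exec_start@1 write@4
I1 add r4: issue@2 deps=(0,0) exec_start@4 write@6
I2 add r3: issue@3 deps=(None,None) exec_start@3 write@4
I3 add r3: issue@4 deps=(1,2) exec_start@6 write@8

Answer: 4 6 4 8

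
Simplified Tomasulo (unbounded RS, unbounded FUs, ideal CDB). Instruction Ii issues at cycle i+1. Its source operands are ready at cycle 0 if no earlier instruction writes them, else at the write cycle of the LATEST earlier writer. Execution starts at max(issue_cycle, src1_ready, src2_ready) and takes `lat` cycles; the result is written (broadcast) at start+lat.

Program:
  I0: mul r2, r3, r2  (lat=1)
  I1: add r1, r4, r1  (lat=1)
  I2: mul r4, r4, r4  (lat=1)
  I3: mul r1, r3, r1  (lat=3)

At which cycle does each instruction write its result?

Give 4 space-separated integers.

I0 mul r2: issue@1 deps=(None,None) exec_start@1 write@2
I1 add r1: issue@2 deps=(None,None) exec_start@2 write@3
I2 mul r4: issue@3 deps=(None,None) exec_start@3 write@4
I3 mul r1: issue@4 deps=(None,1) exec_start@4 write@7

Answer: 2 3 4 7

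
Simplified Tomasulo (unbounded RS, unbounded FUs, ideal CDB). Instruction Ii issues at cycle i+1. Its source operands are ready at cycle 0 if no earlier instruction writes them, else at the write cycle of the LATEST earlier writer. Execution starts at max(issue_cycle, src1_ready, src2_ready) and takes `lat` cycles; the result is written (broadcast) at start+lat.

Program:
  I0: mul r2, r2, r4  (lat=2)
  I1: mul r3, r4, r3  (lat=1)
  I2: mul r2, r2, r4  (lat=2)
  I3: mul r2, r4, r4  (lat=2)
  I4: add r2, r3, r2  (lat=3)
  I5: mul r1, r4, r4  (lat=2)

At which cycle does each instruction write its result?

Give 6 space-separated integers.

I0 mul r2: issue@1 deps=(None,None) exec_start@1 write@3
I1 mul r3: issue@2 deps=(None,None) exec_start@2 write@3
I2 mul r2: issue@3 deps=(0,None) exec_start@3 write@5
I3 mul r2: issue@4 deps=(None,None) exec_start@4 write@6
I4 add r2: issue@5 deps=(1,3) exec_start@6 write@9
I5 mul r1: issue@6 deps=(None,None) exec_start@6 write@8

Answer: 3 3 5 6 9 8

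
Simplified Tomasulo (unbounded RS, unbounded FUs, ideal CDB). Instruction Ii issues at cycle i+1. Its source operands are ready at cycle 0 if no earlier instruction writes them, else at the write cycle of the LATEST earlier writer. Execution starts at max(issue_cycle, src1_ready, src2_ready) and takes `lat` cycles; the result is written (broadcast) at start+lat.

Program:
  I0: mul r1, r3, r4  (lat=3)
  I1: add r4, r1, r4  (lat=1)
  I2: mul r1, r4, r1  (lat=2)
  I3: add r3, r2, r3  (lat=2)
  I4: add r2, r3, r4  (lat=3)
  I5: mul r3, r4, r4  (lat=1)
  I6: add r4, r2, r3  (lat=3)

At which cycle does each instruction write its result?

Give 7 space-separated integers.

Answer: 4 5 7 6 9 7 12

Derivation:
I0 mul r1: issue@1 deps=(None,None) exec_start@1 write@4
I1 add r4: issue@2 deps=(0,None) exec_start@4 write@5
I2 mul r1: issue@3 deps=(1,0) exec_start@5 write@7
I3 add r3: issue@4 deps=(None,None) exec_start@4 write@6
I4 add r2: issue@5 deps=(3,1) exec_start@6 write@9
I5 mul r3: issue@6 deps=(1,1) exec_start@6 write@7
I6 add r4: issue@7 deps=(4,5) exec_start@9 write@12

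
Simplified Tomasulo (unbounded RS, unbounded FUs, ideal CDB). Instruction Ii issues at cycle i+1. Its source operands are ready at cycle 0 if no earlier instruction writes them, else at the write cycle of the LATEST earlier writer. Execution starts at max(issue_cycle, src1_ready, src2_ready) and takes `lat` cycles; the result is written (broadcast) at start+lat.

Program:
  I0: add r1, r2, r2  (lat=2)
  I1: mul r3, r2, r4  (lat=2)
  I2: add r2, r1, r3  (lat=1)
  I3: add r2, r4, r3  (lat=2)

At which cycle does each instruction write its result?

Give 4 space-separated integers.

I0 add r1: issue@1 deps=(None,None) exec_start@1 write@3
I1 mul r3: issue@2 deps=(None,None) exec_start@2 write@4
I2 add r2: issue@3 deps=(0,1) exec_start@4 write@5
I3 add r2: issue@4 deps=(None,1) exec_start@4 write@6

Answer: 3 4 5 6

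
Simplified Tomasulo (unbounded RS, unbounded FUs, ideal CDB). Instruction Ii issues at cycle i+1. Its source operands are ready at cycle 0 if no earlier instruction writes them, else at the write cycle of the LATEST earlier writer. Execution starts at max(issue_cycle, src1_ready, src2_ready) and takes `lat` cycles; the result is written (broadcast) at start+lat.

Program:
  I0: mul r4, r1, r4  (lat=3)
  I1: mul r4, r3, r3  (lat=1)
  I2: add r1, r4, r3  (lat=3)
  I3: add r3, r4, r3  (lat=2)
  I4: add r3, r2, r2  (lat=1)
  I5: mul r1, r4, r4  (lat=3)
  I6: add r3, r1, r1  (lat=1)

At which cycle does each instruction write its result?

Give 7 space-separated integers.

Answer: 4 3 6 6 6 9 10

Derivation:
I0 mul r4: issue@1 deps=(None,None) exec_start@1 write@4
I1 mul r4: issue@2 deps=(None,None) exec_start@2 write@3
I2 add r1: issue@3 deps=(1,None) exec_start@3 write@6
I3 add r3: issue@4 deps=(1,None) exec_start@4 write@6
I4 add r3: issue@5 deps=(None,None) exec_start@5 write@6
I5 mul r1: issue@6 deps=(1,1) exec_start@6 write@9
I6 add r3: issue@7 deps=(5,5) exec_start@9 write@10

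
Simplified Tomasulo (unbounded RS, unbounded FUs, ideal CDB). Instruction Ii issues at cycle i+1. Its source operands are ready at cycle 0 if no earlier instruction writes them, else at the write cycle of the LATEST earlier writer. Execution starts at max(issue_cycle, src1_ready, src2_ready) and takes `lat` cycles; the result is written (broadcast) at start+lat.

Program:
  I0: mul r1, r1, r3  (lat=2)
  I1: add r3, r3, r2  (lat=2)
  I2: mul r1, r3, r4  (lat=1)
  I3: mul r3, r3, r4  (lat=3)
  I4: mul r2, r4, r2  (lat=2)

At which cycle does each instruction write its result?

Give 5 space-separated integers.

I0 mul r1: issue@1 deps=(None,None) exec_start@1 write@3
I1 add r3: issue@2 deps=(None,None) exec_start@2 write@4
I2 mul r1: issue@3 deps=(1,None) exec_start@4 write@5
I3 mul r3: issue@4 deps=(1,None) exec_start@4 write@7
I4 mul r2: issue@5 deps=(None,None) exec_start@5 write@7

Answer: 3 4 5 7 7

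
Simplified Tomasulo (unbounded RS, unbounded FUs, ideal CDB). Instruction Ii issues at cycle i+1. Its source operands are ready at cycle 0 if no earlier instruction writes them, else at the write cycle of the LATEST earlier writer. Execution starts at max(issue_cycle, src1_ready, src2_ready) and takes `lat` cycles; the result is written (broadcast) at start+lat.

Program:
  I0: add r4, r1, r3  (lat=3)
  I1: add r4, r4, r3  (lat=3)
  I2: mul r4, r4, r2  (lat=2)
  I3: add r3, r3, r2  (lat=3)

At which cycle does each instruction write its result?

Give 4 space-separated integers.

I0 add r4: issue@1 deps=(None,None) exec_start@1 write@4
I1 add r4: issue@2 deps=(0,None) exec_start@4 write@7
I2 mul r4: issue@3 deps=(1,None) exec_start@7 write@9
I3 add r3: issue@4 deps=(None,None) exec_start@4 write@7

Answer: 4 7 9 7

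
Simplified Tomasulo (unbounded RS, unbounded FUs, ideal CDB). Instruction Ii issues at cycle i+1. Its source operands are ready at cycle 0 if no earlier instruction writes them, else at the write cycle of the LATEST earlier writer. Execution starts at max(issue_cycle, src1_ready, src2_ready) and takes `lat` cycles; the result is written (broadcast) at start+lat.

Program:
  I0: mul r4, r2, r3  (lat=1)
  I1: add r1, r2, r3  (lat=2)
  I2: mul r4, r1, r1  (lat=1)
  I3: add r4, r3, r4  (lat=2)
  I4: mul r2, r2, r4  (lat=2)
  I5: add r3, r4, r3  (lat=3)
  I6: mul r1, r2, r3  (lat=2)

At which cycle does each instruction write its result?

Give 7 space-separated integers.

Answer: 2 4 5 7 9 10 12

Derivation:
I0 mul r4: issue@1 deps=(None,None) exec_start@1 write@2
I1 add r1: issue@2 deps=(None,None) exec_start@2 write@4
I2 mul r4: issue@3 deps=(1,1) exec_start@4 write@5
I3 add r4: issue@4 deps=(None,2) exec_start@5 write@7
I4 mul r2: issue@5 deps=(None,3) exec_start@7 write@9
I5 add r3: issue@6 deps=(3,None) exec_start@7 write@10
I6 mul r1: issue@7 deps=(4,5) exec_start@10 write@12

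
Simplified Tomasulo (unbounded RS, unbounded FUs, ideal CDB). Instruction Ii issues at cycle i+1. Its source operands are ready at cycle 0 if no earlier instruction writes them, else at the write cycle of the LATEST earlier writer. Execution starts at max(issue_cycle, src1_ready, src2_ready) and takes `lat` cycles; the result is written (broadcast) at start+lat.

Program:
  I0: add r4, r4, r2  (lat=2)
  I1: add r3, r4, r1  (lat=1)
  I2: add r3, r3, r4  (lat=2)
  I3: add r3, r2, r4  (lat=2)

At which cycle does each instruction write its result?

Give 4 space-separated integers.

I0 add r4: issue@1 deps=(None,None) exec_start@1 write@3
I1 add r3: issue@2 deps=(0,None) exec_start@3 write@4
I2 add r3: issue@3 deps=(1,0) exec_start@4 write@6
I3 add r3: issue@4 deps=(None,0) exec_start@4 write@6

Answer: 3 4 6 6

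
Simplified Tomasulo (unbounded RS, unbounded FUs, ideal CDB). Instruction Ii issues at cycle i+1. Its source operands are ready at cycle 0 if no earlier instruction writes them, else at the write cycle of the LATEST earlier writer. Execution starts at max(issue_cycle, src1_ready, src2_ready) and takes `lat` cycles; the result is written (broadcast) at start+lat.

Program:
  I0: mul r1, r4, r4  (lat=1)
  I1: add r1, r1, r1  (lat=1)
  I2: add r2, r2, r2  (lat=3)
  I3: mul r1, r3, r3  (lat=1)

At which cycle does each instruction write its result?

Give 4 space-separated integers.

Answer: 2 3 6 5

Derivation:
I0 mul r1: issue@1 deps=(None,None) exec_start@1 write@2
I1 add r1: issue@2 deps=(0,0) exec_start@2 write@3
I2 add r2: issue@3 deps=(None,None) exec_start@3 write@6
I3 mul r1: issue@4 deps=(None,None) exec_start@4 write@5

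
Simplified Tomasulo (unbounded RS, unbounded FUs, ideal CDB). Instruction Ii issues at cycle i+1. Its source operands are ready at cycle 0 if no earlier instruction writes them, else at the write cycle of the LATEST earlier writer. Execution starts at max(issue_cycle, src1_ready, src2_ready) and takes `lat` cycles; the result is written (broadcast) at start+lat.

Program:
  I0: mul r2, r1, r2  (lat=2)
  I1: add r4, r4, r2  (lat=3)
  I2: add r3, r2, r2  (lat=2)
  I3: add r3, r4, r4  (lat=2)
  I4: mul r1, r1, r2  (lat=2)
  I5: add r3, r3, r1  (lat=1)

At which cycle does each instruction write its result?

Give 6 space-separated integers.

Answer: 3 6 5 8 7 9

Derivation:
I0 mul r2: issue@1 deps=(None,None) exec_start@1 write@3
I1 add r4: issue@2 deps=(None,0) exec_start@3 write@6
I2 add r3: issue@3 deps=(0,0) exec_start@3 write@5
I3 add r3: issue@4 deps=(1,1) exec_start@6 write@8
I4 mul r1: issue@5 deps=(None,0) exec_start@5 write@7
I5 add r3: issue@6 deps=(3,4) exec_start@8 write@9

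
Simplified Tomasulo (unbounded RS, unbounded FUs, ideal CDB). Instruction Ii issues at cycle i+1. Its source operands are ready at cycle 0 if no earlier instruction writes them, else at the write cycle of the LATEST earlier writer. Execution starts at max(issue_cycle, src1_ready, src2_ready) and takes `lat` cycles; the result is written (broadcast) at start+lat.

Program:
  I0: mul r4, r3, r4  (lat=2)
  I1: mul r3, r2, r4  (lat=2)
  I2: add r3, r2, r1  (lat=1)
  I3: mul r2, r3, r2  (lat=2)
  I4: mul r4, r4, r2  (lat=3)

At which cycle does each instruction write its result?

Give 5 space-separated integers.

I0 mul r4: issue@1 deps=(None,None) exec_start@1 write@3
I1 mul r3: issue@2 deps=(None,0) exec_start@3 write@5
I2 add r3: issue@3 deps=(None,None) exec_start@3 write@4
I3 mul r2: issue@4 deps=(2,None) exec_start@4 write@6
I4 mul r4: issue@5 deps=(0,3) exec_start@6 write@9

Answer: 3 5 4 6 9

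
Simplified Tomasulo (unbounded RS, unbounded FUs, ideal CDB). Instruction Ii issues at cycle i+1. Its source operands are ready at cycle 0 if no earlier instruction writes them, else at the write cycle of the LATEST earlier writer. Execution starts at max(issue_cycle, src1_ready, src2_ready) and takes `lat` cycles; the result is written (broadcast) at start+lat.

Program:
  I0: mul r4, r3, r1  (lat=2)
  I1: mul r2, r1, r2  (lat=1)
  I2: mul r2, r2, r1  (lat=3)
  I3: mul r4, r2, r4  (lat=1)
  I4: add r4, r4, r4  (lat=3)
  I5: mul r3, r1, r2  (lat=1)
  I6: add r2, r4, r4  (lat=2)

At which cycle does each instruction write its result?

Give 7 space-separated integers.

Answer: 3 3 6 7 10 7 12

Derivation:
I0 mul r4: issue@1 deps=(None,None) exec_start@1 write@3
I1 mul r2: issue@2 deps=(None,None) exec_start@2 write@3
I2 mul r2: issue@3 deps=(1,None) exec_start@3 write@6
I3 mul r4: issue@4 deps=(2,0) exec_start@6 write@7
I4 add r4: issue@5 deps=(3,3) exec_start@7 write@10
I5 mul r3: issue@6 deps=(None,2) exec_start@6 write@7
I6 add r2: issue@7 deps=(4,4) exec_start@10 write@12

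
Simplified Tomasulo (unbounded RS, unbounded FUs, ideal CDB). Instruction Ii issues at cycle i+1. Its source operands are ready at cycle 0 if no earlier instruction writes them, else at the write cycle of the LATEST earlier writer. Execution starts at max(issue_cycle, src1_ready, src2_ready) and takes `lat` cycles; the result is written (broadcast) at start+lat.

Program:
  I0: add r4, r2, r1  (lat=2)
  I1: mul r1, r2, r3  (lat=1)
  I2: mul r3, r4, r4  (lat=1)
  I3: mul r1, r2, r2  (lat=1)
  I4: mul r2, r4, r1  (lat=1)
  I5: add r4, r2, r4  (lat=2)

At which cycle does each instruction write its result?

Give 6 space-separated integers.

I0 add r4: issue@1 deps=(None,None) exec_start@1 write@3
I1 mul r1: issue@2 deps=(None,None) exec_start@2 write@3
I2 mul r3: issue@3 deps=(0,0) exec_start@3 write@4
I3 mul r1: issue@4 deps=(None,None) exec_start@4 write@5
I4 mul r2: issue@5 deps=(0,3) exec_start@5 write@6
I5 add r4: issue@6 deps=(4,0) exec_start@6 write@8

Answer: 3 3 4 5 6 8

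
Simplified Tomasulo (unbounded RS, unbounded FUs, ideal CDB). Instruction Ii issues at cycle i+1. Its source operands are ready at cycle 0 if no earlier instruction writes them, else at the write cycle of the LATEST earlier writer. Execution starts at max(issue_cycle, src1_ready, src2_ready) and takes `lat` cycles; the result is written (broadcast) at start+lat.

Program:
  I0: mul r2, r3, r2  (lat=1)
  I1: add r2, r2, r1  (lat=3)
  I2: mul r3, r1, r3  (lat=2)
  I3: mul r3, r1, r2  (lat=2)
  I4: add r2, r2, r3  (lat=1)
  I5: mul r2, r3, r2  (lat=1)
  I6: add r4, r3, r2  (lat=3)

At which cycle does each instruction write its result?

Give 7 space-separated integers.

I0 mul r2: issue@1 deps=(None,None) exec_start@1 write@2
I1 add r2: issue@2 deps=(0,None) exec_start@2 write@5
I2 mul r3: issue@3 deps=(None,None) exec_start@3 write@5
I3 mul r3: issue@4 deps=(None,1) exec_start@5 write@7
I4 add r2: issue@5 deps=(1,3) exec_start@7 write@8
I5 mul r2: issue@6 deps=(3,4) exec_start@8 write@9
I6 add r4: issue@7 deps=(3,5) exec_start@9 write@12

Answer: 2 5 5 7 8 9 12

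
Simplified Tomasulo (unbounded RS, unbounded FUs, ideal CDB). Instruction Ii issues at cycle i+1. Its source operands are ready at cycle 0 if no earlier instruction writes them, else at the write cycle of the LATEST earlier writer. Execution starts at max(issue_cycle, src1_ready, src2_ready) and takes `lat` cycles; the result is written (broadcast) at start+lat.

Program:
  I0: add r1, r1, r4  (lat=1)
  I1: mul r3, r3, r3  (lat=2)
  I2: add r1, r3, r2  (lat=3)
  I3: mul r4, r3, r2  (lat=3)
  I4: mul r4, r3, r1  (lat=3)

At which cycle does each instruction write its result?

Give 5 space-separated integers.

I0 add r1: issue@1 deps=(None,None) exec_start@1 write@2
I1 mul r3: issue@2 deps=(None,None) exec_start@2 write@4
I2 add r1: issue@3 deps=(1,None) exec_start@4 write@7
I3 mul r4: issue@4 deps=(1,None) exec_start@4 write@7
I4 mul r4: issue@5 deps=(1,2) exec_start@7 write@10

Answer: 2 4 7 7 10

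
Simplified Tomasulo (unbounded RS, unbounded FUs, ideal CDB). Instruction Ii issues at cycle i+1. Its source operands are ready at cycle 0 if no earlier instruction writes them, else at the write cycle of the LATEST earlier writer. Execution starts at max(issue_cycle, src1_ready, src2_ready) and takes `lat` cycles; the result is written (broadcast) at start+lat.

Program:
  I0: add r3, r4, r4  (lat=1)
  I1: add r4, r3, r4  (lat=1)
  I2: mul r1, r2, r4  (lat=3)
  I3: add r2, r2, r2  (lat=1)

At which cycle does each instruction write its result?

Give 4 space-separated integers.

Answer: 2 3 6 5

Derivation:
I0 add r3: issue@1 deps=(None,None) exec_start@1 write@2
I1 add r4: issue@2 deps=(0,None) exec_start@2 write@3
I2 mul r1: issue@3 deps=(None,1) exec_start@3 write@6
I3 add r2: issue@4 deps=(None,None) exec_start@4 write@5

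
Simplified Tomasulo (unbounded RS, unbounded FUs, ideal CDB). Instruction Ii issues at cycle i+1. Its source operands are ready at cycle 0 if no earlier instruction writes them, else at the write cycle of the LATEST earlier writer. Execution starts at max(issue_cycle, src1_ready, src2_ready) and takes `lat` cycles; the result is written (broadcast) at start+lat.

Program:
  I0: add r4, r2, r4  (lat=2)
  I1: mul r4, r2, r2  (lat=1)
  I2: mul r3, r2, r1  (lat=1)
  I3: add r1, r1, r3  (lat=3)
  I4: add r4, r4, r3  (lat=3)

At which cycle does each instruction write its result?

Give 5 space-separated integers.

I0 add r4: issue@1 deps=(None,None) exec_start@1 write@3
I1 mul r4: issue@2 deps=(None,None) exec_start@2 write@3
I2 mul r3: issue@3 deps=(None,None) exec_start@3 write@4
I3 add r1: issue@4 deps=(None,2) exec_start@4 write@7
I4 add r4: issue@5 deps=(1,2) exec_start@5 write@8

Answer: 3 3 4 7 8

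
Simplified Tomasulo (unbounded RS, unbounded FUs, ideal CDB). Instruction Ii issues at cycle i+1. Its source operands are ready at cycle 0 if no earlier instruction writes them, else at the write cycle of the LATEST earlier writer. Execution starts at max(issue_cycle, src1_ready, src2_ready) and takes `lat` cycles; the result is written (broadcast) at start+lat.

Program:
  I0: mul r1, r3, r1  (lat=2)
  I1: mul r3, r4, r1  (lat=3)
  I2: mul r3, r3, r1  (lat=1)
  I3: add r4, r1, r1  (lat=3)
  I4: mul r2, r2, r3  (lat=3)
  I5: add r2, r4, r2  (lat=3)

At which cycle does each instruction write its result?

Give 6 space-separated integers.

Answer: 3 6 7 7 10 13

Derivation:
I0 mul r1: issue@1 deps=(None,None) exec_start@1 write@3
I1 mul r3: issue@2 deps=(None,0) exec_start@3 write@6
I2 mul r3: issue@3 deps=(1,0) exec_start@6 write@7
I3 add r4: issue@4 deps=(0,0) exec_start@4 write@7
I4 mul r2: issue@5 deps=(None,2) exec_start@7 write@10
I5 add r2: issue@6 deps=(3,4) exec_start@10 write@13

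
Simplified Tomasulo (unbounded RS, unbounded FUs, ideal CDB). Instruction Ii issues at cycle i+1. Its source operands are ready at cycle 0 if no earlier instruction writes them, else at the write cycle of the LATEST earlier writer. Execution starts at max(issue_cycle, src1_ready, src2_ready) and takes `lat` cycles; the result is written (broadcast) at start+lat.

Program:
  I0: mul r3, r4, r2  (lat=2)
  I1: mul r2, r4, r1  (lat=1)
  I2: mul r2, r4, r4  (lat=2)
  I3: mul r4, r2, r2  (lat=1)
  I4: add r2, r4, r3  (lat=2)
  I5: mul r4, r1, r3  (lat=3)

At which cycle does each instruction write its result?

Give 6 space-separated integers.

I0 mul r3: issue@1 deps=(None,None) exec_start@1 write@3
I1 mul r2: issue@2 deps=(None,None) exec_start@2 write@3
I2 mul r2: issue@3 deps=(None,None) exec_start@3 write@5
I3 mul r4: issue@4 deps=(2,2) exec_start@5 write@6
I4 add r2: issue@5 deps=(3,0) exec_start@6 write@8
I5 mul r4: issue@6 deps=(None,0) exec_start@6 write@9

Answer: 3 3 5 6 8 9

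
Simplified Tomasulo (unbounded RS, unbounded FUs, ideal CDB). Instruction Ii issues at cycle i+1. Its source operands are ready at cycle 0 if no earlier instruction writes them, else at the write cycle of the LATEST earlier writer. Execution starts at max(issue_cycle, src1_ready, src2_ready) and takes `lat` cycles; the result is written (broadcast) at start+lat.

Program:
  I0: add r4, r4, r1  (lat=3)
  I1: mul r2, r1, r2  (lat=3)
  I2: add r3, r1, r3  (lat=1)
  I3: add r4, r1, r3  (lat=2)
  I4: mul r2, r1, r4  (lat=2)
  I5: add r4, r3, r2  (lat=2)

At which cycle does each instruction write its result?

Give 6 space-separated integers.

I0 add r4: issue@1 deps=(None,None) exec_start@1 write@4
I1 mul r2: issue@2 deps=(None,None) exec_start@2 write@5
I2 add r3: issue@3 deps=(None,None) exec_start@3 write@4
I3 add r4: issue@4 deps=(None,2) exec_start@4 write@6
I4 mul r2: issue@5 deps=(None,3) exec_start@6 write@8
I5 add r4: issue@6 deps=(2,4) exec_start@8 write@10

Answer: 4 5 4 6 8 10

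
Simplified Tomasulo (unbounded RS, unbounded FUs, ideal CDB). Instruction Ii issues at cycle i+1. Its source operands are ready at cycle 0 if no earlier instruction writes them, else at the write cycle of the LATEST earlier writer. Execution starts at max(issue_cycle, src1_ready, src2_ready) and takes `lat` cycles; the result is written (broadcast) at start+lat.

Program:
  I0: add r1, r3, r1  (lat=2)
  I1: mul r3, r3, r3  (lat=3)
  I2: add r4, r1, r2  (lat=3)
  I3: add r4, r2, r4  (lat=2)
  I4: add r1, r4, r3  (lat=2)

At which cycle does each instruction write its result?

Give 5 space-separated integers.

I0 add r1: issue@1 deps=(None,None) exec_start@1 write@3
I1 mul r3: issue@2 deps=(None,None) exec_start@2 write@5
I2 add r4: issue@3 deps=(0,None) exec_start@3 write@6
I3 add r4: issue@4 deps=(None,2) exec_start@6 write@8
I4 add r1: issue@5 deps=(3,1) exec_start@8 write@10

Answer: 3 5 6 8 10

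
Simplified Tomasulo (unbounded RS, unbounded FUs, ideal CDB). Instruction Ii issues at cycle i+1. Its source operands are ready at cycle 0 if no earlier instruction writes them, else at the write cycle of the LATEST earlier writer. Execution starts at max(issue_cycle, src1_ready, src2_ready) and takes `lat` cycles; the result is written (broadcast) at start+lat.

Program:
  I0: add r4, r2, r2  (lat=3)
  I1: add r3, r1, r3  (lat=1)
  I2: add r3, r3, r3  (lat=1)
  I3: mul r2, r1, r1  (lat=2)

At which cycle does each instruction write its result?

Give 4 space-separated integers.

I0 add r4: issue@1 deps=(None,None) exec_start@1 write@4
I1 add r3: issue@2 deps=(None,None) exec_start@2 write@3
I2 add r3: issue@3 deps=(1,1) exec_start@3 write@4
I3 mul r2: issue@4 deps=(None,None) exec_start@4 write@6

Answer: 4 3 4 6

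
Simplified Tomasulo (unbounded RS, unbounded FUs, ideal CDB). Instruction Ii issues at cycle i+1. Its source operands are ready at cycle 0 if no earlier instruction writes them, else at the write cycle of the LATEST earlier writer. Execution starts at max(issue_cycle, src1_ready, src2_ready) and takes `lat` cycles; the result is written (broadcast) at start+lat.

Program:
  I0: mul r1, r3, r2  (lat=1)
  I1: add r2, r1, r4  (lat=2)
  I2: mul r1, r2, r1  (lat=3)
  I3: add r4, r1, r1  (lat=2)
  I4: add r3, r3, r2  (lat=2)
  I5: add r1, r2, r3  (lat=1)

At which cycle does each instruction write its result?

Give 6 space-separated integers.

Answer: 2 4 7 9 7 8

Derivation:
I0 mul r1: issue@1 deps=(None,None) exec_start@1 write@2
I1 add r2: issue@2 deps=(0,None) exec_start@2 write@4
I2 mul r1: issue@3 deps=(1,0) exec_start@4 write@7
I3 add r4: issue@4 deps=(2,2) exec_start@7 write@9
I4 add r3: issue@5 deps=(None,1) exec_start@5 write@7
I5 add r1: issue@6 deps=(1,4) exec_start@7 write@8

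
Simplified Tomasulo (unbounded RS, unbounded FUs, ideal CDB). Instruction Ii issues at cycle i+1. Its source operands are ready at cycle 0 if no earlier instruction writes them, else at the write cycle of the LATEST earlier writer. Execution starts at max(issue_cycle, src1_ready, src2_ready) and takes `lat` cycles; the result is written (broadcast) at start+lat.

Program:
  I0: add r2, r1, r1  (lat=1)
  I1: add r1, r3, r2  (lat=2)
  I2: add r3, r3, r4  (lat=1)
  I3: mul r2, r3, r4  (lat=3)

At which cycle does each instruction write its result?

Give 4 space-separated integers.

I0 add r2: issue@1 deps=(None,None) exec_start@1 write@2
I1 add r1: issue@2 deps=(None,0) exec_start@2 write@4
I2 add r3: issue@3 deps=(None,None) exec_start@3 write@4
I3 mul r2: issue@4 deps=(2,None) exec_start@4 write@7

Answer: 2 4 4 7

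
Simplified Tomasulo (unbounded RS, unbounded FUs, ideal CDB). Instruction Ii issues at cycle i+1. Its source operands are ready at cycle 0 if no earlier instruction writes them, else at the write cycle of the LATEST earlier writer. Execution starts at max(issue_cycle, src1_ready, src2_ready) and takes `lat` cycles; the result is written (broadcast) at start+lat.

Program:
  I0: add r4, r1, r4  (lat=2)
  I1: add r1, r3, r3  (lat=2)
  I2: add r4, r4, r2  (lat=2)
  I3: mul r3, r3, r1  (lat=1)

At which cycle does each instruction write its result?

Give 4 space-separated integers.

Answer: 3 4 5 5

Derivation:
I0 add r4: issue@1 deps=(None,None) exec_start@1 write@3
I1 add r1: issue@2 deps=(None,None) exec_start@2 write@4
I2 add r4: issue@3 deps=(0,None) exec_start@3 write@5
I3 mul r3: issue@4 deps=(None,1) exec_start@4 write@5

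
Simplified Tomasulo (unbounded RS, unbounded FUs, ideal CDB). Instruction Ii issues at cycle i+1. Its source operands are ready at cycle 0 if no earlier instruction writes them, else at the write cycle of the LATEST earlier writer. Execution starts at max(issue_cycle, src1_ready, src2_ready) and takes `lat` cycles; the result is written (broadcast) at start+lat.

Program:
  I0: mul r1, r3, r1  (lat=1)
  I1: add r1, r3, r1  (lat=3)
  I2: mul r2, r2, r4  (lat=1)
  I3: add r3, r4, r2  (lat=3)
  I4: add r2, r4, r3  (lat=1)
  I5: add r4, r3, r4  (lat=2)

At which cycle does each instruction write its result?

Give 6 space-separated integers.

I0 mul r1: issue@1 deps=(None,None) exec_start@1 write@2
I1 add r1: issue@2 deps=(None,0) exec_start@2 write@5
I2 mul r2: issue@3 deps=(None,None) exec_start@3 write@4
I3 add r3: issue@4 deps=(None,2) exec_start@4 write@7
I4 add r2: issue@5 deps=(None,3) exec_start@7 write@8
I5 add r4: issue@6 deps=(3,None) exec_start@7 write@9

Answer: 2 5 4 7 8 9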